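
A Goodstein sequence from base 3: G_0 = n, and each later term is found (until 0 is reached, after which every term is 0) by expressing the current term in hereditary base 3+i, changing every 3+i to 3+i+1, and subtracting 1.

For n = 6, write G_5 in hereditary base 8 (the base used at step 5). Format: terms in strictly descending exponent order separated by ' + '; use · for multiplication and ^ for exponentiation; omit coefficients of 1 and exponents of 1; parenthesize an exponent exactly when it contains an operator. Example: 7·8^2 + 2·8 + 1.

i=0: 6 = 2·3 (b=3); 3→4: 2·4 = 8; 8−1 = 7
i=1: 7 = 4 + 3 (b=4); 4→5: 5 + 3 = 8; 8−1 = 7
i=2: 7 = 5 + 2 (b=5); 5→6: 6 + 2 = 8; 8−1 = 7
i=3: 7 = 6 + 1 (b=6); 6→7: 7 + 1 = 8; 8−1 = 7
i=4: 7 = 7 (b=7); 7→8: 8 = 8; 8−1 = 7
i=5: 7 = 7 (b=8); 8→9: 7 = 7; 7−1 = 6

7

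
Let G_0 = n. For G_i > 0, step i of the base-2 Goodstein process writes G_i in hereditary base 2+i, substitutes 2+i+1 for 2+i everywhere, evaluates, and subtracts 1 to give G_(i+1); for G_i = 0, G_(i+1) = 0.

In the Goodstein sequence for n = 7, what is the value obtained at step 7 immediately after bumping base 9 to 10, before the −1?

77777776

G_0 = 7. HB_2(7) = 2^2 + 2 + 1. Bump = 31. G_1 = 30.
G_1 = 30. HB_3(30) = 3^3 + 3. Bump = 260. G_2 = 259.
G_2 = 259. HB_4(259) = 4^4 + 3. Bump = 3128. G_3 = 3127.
G_3 = 3127. HB_5(3127) = 5^5 + 2. Bump = 46658. G_4 = 46657.
G_4 = 46657. HB_6(46657) = 6^6 + 1. Bump = 823544. G_5 = 823543.
G_5 = 823543. HB_7(823543) = 7^7. Bump = 16777216. G_6 = 16777215.
G_6 = 16777215. HB_8(16777215) = 7·8^7 + 7·8^6 + 7·8^5 + 7·8^4 + 7·8^3 + 7·8^2 + 7·8 + 7. Bump = 37665880. G_7 = 37665879.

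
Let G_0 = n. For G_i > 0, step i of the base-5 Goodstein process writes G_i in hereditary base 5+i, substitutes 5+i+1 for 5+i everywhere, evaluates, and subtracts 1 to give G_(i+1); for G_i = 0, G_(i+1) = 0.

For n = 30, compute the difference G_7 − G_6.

step 0: 30 = 5^2 + 5; sub 6 for 5: 6^2 + 6; = 42; G_1 = 42−1 = 41
step 1: 41 = 6^2 + 5; sub 7 for 6: 7^2 + 5; = 54; G_2 = 54−1 = 53
step 2: 53 = 7^2 + 4; sub 8 for 7: 8^2 + 4; = 68; G_3 = 68−1 = 67
step 3: 67 = 8^2 + 3; sub 9 for 8: 9^2 + 3; = 84; G_4 = 84−1 = 83
step 4: 83 = 9^2 + 2; sub 10 for 9: 10^2 + 2; = 102; G_5 = 102−1 = 101
step 5: 101 = 10^2 + 1; sub 11 for 10: 11^2 + 1; = 122; G_6 = 122−1 = 121
step 6: 121 = 11^2; sub 12 for 11: 12^2; = 144; G_7 = 144−1 = 143

22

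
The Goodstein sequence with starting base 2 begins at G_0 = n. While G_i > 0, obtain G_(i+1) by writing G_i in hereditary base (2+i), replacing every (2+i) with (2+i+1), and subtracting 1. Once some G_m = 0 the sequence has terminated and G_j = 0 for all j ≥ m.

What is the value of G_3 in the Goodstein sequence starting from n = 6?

G_0=6  [base 2] 2^2 + 2  →[2↦3]→  3^3 + 3 = 30  −1 ⇒ G_1=29
G_1=29  [base 3] 3^3 + 2  →[3↦4]→  4^4 + 2 = 258  −1 ⇒ G_2=257
G_2=257  [base 4] 4^4 + 1  →[4↦5]→  5^5 + 1 = 3126  −1 ⇒ G_3=3125
G_3=3125  [base 5] 5^5  →[5↦6]→  6^6 = 46656  −1 ⇒ G_4=46655

3125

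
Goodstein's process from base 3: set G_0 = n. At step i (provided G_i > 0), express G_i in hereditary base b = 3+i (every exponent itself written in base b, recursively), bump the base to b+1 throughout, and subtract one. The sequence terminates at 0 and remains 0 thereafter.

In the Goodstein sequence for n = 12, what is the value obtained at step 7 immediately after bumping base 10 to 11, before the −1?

82

G_0=12  [base 3] 3^2 + 3  →[3↦4]→  4^2 + 4 = 20  −1 ⇒ G_1=19
G_1=19  [base 4] 4^2 + 3  →[4↦5]→  5^2 + 3 = 28  −1 ⇒ G_2=27
G_2=27  [base 5] 5^2 + 2  →[5↦6]→  6^2 + 2 = 38  −1 ⇒ G_3=37
G_3=37  [base 6] 6^2 + 1  →[6↦7]→  7^2 + 1 = 50  −1 ⇒ G_4=49
G_4=49  [base 7] 7^2  →[7↦8]→  8^2 = 64  −1 ⇒ G_5=63
G_5=63  [base 8] 7·8 + 7  →[8↦9]→  7·9 + 7 = 70  −1 ⇒ G_6=69
G_6=69  [base 9] 7·9 + 6  →[9↦10]→  7·10 + 6 = 76  −1 ⇒ G_7=75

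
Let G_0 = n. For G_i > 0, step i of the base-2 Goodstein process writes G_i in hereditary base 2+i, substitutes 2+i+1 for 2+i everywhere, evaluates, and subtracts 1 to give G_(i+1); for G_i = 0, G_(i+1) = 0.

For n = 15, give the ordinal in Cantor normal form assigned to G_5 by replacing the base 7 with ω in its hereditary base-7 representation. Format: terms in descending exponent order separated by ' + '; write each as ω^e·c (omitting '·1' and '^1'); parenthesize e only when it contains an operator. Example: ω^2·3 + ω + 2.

ω^(ω + 1) + ω^ω

i=0: 15 = 2^(2 + 1) + 2^2 + 2 + 1 (b=2); 2→3: 3^(3 + 1) + 3^3 + 3 + 1 = 112; 112−1 = 111
i=1: 111 = 3^(3 + 1) + 3^3 + 3 (b=3); 3→4: 4^(4 + 1) + 4^4 + 4 = 1284; 1284−1 = 1283
i=2: 1283 = 4^(4 + 1) + 4^4 + 3 (b=4); 4→5: 5^(5 + 1) + 5^5 + 3 = 18753; 18753−1 = 18752
i=3: 18752 = 5^(5 + 1) + 5^5 + 2 (b=5); 5→6: 6^(6 + 1) + 6^6 + 2 = 326594; 326594−1 = 326593
i=4: 326593 = 6^(6 + 1) + 6^6 + 1 (b=6); 6→7: 7^(7 + 1) + 7^7 + 1 = 6588345; 6588345−1 = 6588344
i=5: 6588344 = 7^(7 + 1) + 7^7 (b=7); 7→8: 8^(8 + 1) + 8^8 = 150994944; 150994944−1 = 150994943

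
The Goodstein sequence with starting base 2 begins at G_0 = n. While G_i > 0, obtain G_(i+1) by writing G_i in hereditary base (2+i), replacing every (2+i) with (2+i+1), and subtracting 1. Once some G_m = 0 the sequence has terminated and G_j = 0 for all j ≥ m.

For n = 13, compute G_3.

16092

[0] 13 ≡ 2^(2 + 1) + 2^2 + 1 (base 2). Lift 3: 109. −1: 108.
[1] 108 ≡ 3^(3 + 1) + 3^3 (base 3). Lift 4: 1280. −1: 1279.
[2] 1279 ≡ 4^(4 + 1) + 3·4^3 + 3·4^2 + 3·4 + 3 (base 4). Lift 5: 16093. −1: 16092.
[3] 16092 ≡ 5^(5 + 1) + 3·5^3 + 3·5^2 + 3·5 + 2 (base 5). Lift 6: 280712. −1: 280711.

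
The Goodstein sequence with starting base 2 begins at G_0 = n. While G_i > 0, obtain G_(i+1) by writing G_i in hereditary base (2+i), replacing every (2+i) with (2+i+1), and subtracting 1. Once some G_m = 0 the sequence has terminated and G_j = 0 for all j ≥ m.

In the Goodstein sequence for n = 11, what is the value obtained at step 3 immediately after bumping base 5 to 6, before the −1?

i=0: 11 = 2^(2 + 1) + 2 + 1 (b=2); 2→3: 3^(3 + 1) + 3 + 1 = 85; 85−1 = 84
i=1: 84 = 3^(3 + 1) + 3 (b=3); 3→4: 4^(4 + 1) + 4 = 1028; 1028−1 = 1027
i=2: 1027 = 4^(4 + 1) + 3 (b=4); 4→5: 5^(5 + 1) + 3 = 15628; 15628−1 = 15627

279938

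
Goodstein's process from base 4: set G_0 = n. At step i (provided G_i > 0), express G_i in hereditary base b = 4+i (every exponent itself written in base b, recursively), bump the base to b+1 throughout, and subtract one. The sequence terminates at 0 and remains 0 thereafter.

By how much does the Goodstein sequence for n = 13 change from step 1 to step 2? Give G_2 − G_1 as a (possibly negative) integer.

2

step 0: 13 = 3·4 + 1; sub 5 for 4: 3·5 + 1; = 16; G_1 = 16−1 = 15
step 1: 15 = 3·5; sub 6 for 5: 3·6; = 18; G_2 = 18−1 = 17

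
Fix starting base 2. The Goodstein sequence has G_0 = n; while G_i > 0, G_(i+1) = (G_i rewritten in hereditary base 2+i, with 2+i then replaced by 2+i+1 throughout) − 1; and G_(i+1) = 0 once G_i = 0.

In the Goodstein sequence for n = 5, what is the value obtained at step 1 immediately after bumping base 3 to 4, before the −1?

256

i=0: 5 = 2^2 + 1 (b=2); 2→3: 3^3 + 1 = 28; 28−1 = 27
i=1: 27 = 3^3 (b=3); 3→4: 4^4 = 256; 256−1 = 255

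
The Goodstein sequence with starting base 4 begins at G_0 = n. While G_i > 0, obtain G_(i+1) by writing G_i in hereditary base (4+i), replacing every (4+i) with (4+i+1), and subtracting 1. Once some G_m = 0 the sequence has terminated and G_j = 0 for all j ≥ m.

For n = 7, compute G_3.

step 0: 7 = 4 + 3; sub 5 for 4: 5 + 3; = 8; G_1 = 8−1 = 7
step 1: 7 = 5 + 2; sub 6 for 5: 6 + 2; = 8; G_2 = 8−1 = 7
step 2: 7 = 6 + 1; sub 7 for 6: 7 + 1; = 8; G_3 = 8−1 = 7
step 3: 7 = 7; sub 8 for 7: 8; = 8; G_4 = 8−1 = 7

7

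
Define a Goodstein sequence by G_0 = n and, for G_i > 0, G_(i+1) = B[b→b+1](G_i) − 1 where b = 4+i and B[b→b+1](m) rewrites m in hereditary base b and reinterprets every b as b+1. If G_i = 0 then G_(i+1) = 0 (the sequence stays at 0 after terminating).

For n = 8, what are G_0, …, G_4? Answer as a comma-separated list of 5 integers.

step 0: 8 = 2·4; sub 5 for 4: 2·5; = 10; G_1 = 10−1 = 9
step 1: 9 = 5 + 4; sub 6 for 5: 6 + 4; = 10; G_2 = 10−1 = 9
step 2: 9 = 6 + 3; sub 7 for 6: 7 + 3; = 10; G_3 = 10−1 = 9
step 3: 9 = 7 + 2; sub 8 for 7: 8 + 2; = 10; G_4 = 10−1 = 9

8, 9, 9, 9, 9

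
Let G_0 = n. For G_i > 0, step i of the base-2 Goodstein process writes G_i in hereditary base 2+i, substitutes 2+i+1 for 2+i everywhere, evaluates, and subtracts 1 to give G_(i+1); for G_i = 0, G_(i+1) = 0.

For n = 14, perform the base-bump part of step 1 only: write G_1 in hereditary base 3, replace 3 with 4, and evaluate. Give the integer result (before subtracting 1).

G_0 = 14. HB_2(14) = 2^(2 + 1) + 2^2 + 2. Bump = 111. G_1 = 110.
G_1 = 110. HB_3(110) = 3^(3 + 1) + 3^3 + 2. Bump = 1282. G_2 = 1281.

1282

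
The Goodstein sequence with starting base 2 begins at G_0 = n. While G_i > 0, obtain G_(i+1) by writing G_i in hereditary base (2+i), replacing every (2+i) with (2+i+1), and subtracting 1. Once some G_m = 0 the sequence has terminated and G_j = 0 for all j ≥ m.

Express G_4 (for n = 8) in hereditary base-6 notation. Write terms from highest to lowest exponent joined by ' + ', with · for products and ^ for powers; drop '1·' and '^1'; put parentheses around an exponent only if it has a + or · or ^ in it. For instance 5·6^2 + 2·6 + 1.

2·6^6 + 2·6^2 + 6 + 5

[0] 8 ≡ 2^(2 + 1) (base 2). Lift 3: 81. −1: 80.
[1] 80 ≡ 2·3^3 + 2·3^2 + 2·3 + 2 (base 3). Lift 4: 554. −1: 553.
[2] 553 ≡ 2·4^4 + 2·4^2 + 2·4 + 1 (base 4). Lift 5: 6311. −1: 6310.
[3] 6310 ≡ 2·5^5 + 2·5^2 + 2·5 (base 5). Lift 6: 93396. −1: 93395.
[4] 93395 ≡ 2·6^6 + 2·6^2 + 6 + 5 (base 6). Lift 7: 1647196. −1: 1647195.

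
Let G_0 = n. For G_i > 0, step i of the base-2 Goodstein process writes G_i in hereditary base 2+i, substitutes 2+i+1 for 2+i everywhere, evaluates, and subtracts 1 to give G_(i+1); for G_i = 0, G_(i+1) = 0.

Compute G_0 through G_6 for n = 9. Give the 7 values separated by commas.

9, 81, 1023, 9842, 140743, 2471826, 50333399

(0) 9|_2 = 2^(2 + 1) + 1 ↦ 3^(3 + 1) + 1|_3 = 82 ⇒ 81
(1) 81|_3 = 3^(3 + 1) ↦ 4^(4 + 1)|_4 = 1024 ⇒ 1023
(2) 1023|_4 = 3·4^4 + 3·4^3 + 3·4^2 + 3·4 + 3 ↦ 3·5^5 + 3·5^3 + 3·5^2 + 3·5 + 3|_5 = 9843 ⇒ 9842
(3) 9842|_5 = 3·5^5 + 3·5^3 + 3·5^2 + 3·5 + 2 ↦ 3·6^6 + 3·6^3 + 3·6^2 + 3·6 + 2|_6 = 140744 ⇒ 140743
(4) 140743|_6 = 3·6^6 + 3·6^3 + 3·6^2 + 3·6 + 1 ↦ 3·7^7 + 3·7^3 + 3·7^2 + 3·7 + 1|_7 = 2471827 ⇒ 2471826
(5) 2471826|_7 = 3·7^7 + 3·7^3 + 3·7^2 + 3·7 ↦ 3·8^8 + 3·8^3 + 3·8^2 + 3·8|_8 = 50333400 ⇒ 50333399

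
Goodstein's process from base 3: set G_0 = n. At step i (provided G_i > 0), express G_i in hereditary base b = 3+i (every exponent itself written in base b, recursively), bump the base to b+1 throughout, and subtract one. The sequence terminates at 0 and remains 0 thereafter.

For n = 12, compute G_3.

12 —HB3→ 3^2 + 3 —bump→ 4^2 + 4 = 20 —(−1)→ 19
19 —HB4→ 4^2 + 3 —bump→ 5^2 + 3 = 28 —(−1)→ 27
27 —HB5→ 5^2 + 2 —bump→ 6^2 + 2 = 38 —(−1)→ 37
37 —HB6→ 6^2 + 1 —bump→ 7^2 + 1 = 50 —(−1)→ 49

37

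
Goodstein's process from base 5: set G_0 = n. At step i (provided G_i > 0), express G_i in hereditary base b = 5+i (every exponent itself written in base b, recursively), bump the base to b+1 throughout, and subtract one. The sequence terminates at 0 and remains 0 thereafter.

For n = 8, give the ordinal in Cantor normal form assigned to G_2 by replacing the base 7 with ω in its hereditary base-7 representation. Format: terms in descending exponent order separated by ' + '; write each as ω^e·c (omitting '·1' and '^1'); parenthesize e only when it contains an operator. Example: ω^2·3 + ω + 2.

step 0: 8 = 5 + 3; sub 6 for 5: 6 + 3; = 9; G_1 = 9−1 = 8
step 1: 8 = 6 + 2; sub 7 for 6: 7 + 2; = 9; G_2 = 9−1 = 8
step 2: 8 = 7 + 1; sub 8 for 7: 8 + 1; = 9; G_3 = 9−1 = 8

ω + 1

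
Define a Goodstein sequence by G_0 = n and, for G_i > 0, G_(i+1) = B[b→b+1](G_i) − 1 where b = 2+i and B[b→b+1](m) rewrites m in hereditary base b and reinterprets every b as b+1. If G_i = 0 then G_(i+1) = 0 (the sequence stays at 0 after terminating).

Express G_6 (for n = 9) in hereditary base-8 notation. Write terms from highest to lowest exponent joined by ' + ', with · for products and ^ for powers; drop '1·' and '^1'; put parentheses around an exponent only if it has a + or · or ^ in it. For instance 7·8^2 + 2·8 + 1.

(0) 9|_2 = 2^(2 + 1) + 1 ↦ 3^(3 + 1) + 1|_3 = 82 ⇒ 81
(1) 81|_3 = 3^(3 + 1) ↦ 4^(4 + 1)|_4 = 1024 ⇒ 1023
(2) 1023|_4 = 3·4^4 + 3·4^3 + 3·4^2 + 3·4 + 3 ↦ 3·5^5 + 3·5^3 + 3·5^2 + 3·5 + 3|_5 = 9843 ⇒ 9842
(3) 9842|_5 = 3·5^5 + 3·5^3 + 3·5^2 + 3·5 + 2 ↦ 3·6^6 + 3·6^3 + 3·6^2 + 3·6 + 2|_6 = 140744 ⇒ 140743
(4) 140743|_6 = 3·6^6 + 3·6^3 + 3·6^2 + 3·6 + 1 ↦ 3·7^7 + 3·7^3 + 3·7^2 + 3·7 + 1|_7 = 2471827 ⇒ 2471826
(5) 2471826|_7 = 3·7^7 + 3·7^3 + 3·7^2 + 3·7 ↦ 3·8^8 + 3·8^3 + 3·8^2 + 3·8|_8 = 50333400 ⇒ 50333399
(6) 50333399|_8 = 3·8^8 + 3·8^3 + 3·8^2 + 2·8 + 7 ↦ 3·9^9 + 3·9^3 + 3·9^2 + 2·9 + 7|_9 = 1162263922 ⇒ 1162263921

3·8^8 + 3·8^3 + 3·8^2 + 2·8 + 7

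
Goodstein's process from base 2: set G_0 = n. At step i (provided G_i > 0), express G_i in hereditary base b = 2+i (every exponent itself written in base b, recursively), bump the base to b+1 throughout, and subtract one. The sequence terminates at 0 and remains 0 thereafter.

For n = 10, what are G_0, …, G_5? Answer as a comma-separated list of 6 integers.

10, 83, 1025, 15625, 279935, 4215754

i=0: 10 = 2^(2 + 1) + 2 (b=2); 2→3: 3^(3 + 1) + 3 = 84; 84−1 = 83
i=1: 83 = 3^(3 + 1) + 2 (b=3); 3→4: 4^(4 + 1) + 2 = 1026; 1026−1 = 1025
i=2: 1025 = 4^(4 + 1) + 1 (b=4); 4→5: 5^(5 + 1) + 1 = 15626; 15626−1 = 15625
i=3: 15625 = 5^(5 + 1) (b=5); 5→6: 6^(6 + 1) = 279936; 279936−1 = 279935
i=4: 279935 = 5·6^6 + 5·6^5 + 5·6^4 + 5·6^3 + 5·6^2 + 5·6 + 5 (b=6); 6→7: 5·7^7 + 5·7^5 + 5·7^4 + 5·7^3 + 5·7^2 + 5·7 + 5 = 4215755; 4215755−1 = 4215754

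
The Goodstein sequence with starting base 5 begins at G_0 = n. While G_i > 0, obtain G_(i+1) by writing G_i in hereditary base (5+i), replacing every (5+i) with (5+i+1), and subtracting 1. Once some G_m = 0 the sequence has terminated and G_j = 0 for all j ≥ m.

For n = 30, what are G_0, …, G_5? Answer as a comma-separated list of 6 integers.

30, 41, 53, 67, 83, 101

30 —HB5→ 5^2 + 5 —bump→ 6^2 + 6 = 42 —(−1)→ 41
41 —HB6→ 6^2 + 5 —bump→ 7^2 + 5 = 54 —(−1)→ 53
53 —HB7→ 7^2 + 4 —bump→ 8^2 + 4 = 68 —(−1)→ 67
67 —HB8→ 8^2 + 3 —bump→ 9^2 + 3 = 84 —(−1)→ 83
83 —HB9→ 9^2 + 2 —bump→ 10^2 + 2 = 102 —(−1)→ 101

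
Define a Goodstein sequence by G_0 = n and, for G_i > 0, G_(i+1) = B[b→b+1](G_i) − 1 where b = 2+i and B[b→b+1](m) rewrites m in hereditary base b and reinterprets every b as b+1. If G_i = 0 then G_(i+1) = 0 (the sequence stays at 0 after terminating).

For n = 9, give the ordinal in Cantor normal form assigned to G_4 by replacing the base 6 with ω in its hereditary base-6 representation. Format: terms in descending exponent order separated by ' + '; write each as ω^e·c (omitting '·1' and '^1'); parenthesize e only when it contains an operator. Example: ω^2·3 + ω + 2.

ω^ω·3 + ω^3·3 + ω^2·3 + ω·3 + 1

(0) 9|_2 = 2^(2 + 1) + 1 ↦ 3^(3 + 1) + 1|_3 = 82 ⇒ 81
(1) 81|_3 = 3^(3 + 1) ↦ 4^(4 + 1)|_4 = 1024 ⇒ 1023
(2) 1023|_4 = 3·4^4 + 3·4^3 + 3·4^2 + 3·4 + 3 ↦ 3·5^5 + 3·5^3 + 3·5^2 + 3·5 + 3|_5 = 9843 ⇒ 9842
(3) 9842|_5 = 3·5^5 + 3·5^3 + 3·5^2 + 3·5 + 2 ↦ 3·6^6 + 3·6^3 + 3·6^2 + 3·6 + 2|_6 = 140744 ⇒ 140743
(4) 140743|_6 = 3·6^6 + 3·6^3 + 3·6^2 + 3·6 + 1 ↦ 3·7^7 + 3·7^3 + 3·7^2 + 3·7 + 1|_7 = 2471827 ⇒ 2471826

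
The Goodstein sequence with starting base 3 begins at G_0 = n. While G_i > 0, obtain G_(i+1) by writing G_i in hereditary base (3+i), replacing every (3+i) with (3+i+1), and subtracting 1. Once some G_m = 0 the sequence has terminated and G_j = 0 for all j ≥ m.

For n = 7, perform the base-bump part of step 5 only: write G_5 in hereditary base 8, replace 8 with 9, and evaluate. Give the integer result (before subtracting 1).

base 3: 7 = 2·3 + 1; at 4: 2·4 + 1 = 9; next = 8
base 4: 8 = 2·4; at 5: 2·5 = 10; next = 9
base 5: 9 = 5 + 4; at 6: 6 + 4 = 10; next = 9
base 6: 9 = 6 + 3; at 7: 7 + 3 = 10; next = 9
base 7: 9 = 7 + 2; at 8: 8 + 2 = 10; next = 9
base 8: 9 = 8 + 1; at 9: 9 + 1 = 10; next = 9

10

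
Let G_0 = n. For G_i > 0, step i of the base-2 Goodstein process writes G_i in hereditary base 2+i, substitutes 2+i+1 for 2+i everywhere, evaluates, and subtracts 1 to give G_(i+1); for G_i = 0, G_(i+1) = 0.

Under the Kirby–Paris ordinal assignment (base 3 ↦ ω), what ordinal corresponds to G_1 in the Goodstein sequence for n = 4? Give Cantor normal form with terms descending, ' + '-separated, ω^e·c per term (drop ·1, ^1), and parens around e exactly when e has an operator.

4 —HB2→ 2^2 —bump→ 3^3 = 27 —(−1)→ 26
26 —HB3→ 2·3^2 + 2·3 + 2 —bump→ 2·4^2 + 2·4 + 2 = 42 —(−1)→ 41

ω^2·2 + ω·2 + 2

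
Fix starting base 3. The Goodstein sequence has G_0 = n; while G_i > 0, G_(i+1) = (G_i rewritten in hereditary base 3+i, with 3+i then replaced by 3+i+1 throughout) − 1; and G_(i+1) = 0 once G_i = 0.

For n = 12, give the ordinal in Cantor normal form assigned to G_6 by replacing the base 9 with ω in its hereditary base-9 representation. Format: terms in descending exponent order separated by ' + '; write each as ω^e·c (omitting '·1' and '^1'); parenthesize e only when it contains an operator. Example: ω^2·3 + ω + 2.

[0] 12 ≡ 3^2 + 3 (base 3). Lift 4: 20. −1: 19.
[1] 19 ≡ 4^2 + 3 (base 4). Lift 5: 28. −1: 27.
[2] 27 ≡ 5^2 + 2 (base 5). Lift 6: 38. −1: 37.
[3] 37 ≡ 6^2 + 1 (base 6). Lift 7: 50. −1: 49.
[4] 49 ≡ 7^2 (base 7). Lift 8: 64. −1: 63.
[5] 63 ≡ 7·8 + 7 (base 8). Lift 9: 70. −1: 69.
[6] 69 ≡ 7·9 + 6 (base 9). Lift 10: 76. −1: 75.

ω·7 + 6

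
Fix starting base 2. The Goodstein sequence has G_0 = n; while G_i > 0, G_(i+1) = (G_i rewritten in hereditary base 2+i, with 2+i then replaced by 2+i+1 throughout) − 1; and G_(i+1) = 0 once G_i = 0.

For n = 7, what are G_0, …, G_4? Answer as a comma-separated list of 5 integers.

7, 30, 259, 3127, 46657

(0) 7|_2 = 2^2 + 2 + 1 ↦ 3^3 + 3 + 1|_3 = 31 ⇒ 30
(1) 30|_3 = 3^3 + 3 ↦ 4^4 + 4|_4 = 260 ⇒ 259
(2) 259|_4 = 4^4 + 3 ↦ 5^5 + 3|_5 = 3128 ⇒ 3127
(3) 3127|_5 = 5^5 + 2 ↦ 6^6 + 2|_6 = 46658 ⇒ 46657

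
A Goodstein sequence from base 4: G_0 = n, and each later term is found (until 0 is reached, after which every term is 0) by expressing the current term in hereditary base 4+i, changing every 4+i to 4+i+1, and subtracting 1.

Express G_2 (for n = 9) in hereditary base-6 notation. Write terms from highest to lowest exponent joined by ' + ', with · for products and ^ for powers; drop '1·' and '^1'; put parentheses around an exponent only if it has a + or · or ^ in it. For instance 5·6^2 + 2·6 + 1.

[0] 9 ≡ 2·4 + 1 (base 4). Lift 5: 11. −1: 10.
[1] 10 ≡ 2·5 (base 5). Lift 6: 12. −1: 11.
[2] 11 ≡ 6 + 5 (base 6). Lift 7: 12. −1: 11.

6 + 5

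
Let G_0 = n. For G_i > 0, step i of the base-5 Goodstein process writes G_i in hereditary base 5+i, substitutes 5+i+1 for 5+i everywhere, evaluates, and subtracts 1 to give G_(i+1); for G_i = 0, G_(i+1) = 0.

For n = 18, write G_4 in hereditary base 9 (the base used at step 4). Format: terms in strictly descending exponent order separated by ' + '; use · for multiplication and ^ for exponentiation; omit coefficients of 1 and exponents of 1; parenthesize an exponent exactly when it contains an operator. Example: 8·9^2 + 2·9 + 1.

2·9 + 8

[0] 18 ≡ 3·5 + 3 (base 5). Lift 6: 21. −1: 20.
[1] 20 ≡ 3·6 + 2 (base 6). Lift 7: 23. −1: 22.
[2] 22 ≡ 3·7 + 1 (base 7). Lift 8: 25. −1: 24.
[3] 24 ≡ 3·8 (base 8). Lift 9: 27. −1: 26.
[4] 26 ≡ 2·9 + 8 (base 9). Lift 10: 28. −1: 27.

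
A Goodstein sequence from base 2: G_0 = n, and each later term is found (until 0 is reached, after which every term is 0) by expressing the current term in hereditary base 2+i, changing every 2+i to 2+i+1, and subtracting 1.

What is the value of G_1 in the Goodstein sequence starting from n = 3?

3

i=0: 3 = 2 + 1 (b=2); 2→3: 3 + 1 = 4; 4−1 = 3
i=1: 3 = 3 (b=3); 3→4: 4 = 4; 4−1 = 3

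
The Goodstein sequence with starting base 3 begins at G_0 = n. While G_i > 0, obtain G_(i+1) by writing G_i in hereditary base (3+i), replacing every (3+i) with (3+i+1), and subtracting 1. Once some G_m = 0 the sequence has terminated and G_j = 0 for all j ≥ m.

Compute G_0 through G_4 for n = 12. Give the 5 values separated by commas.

12, 19, 27, 37, 49

base 3: 12 = 3^2 + 3; at 4: 4^2 + 4 = 20; next = 19
base 4: 19 = 4^2 + 3; at 5: 5^2 + 3 = 28; next = 27
base 5: 27 = 5^2 + 2; at 6: 6^2 + 2 = 38; next = 37
base 6: 37 = 6^2 + 1; at 7: 7^2 + 1 = 50; next = 49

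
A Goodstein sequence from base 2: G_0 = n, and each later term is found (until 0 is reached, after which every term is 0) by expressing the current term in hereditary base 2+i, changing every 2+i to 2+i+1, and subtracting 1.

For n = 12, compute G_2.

G_0=12  [base 2] 2^(2 + 1) + 2^2  →[2↦3]→  3^(3 + 1) + 3^3 = 108  −1 ⇒ G_1=107
G_1=107  [base 3] 3^(3 + 1) + 2·3^2 + 2·3 + 2  →[3↦4]→  4^(4 + 1) + 2·4^2 + 2·4 + 2 = 1066  −1 ⇒ G_2=1065
G_2=1065  [base 4] 4^(4 + 1) + 2·4^2 + 2·4 + 1  →[4↦5]→  5^(5 + 1) + 2·5^2 + 2·5 + 1 = 15686  −1 ⇒ G_3=15685

1065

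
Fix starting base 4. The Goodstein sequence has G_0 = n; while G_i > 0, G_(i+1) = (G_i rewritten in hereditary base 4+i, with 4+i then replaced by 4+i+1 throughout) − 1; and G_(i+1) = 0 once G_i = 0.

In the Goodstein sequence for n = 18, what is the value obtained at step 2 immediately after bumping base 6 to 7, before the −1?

49

G_0 = 18. HB_4(18) = 4^2 + 2. Bump = 27. G_1 = 26.
G_1 = 26. HB_5(26) = 5^2 + 1. Bump = 37. G_2 = 36.
G_2 = 36. HB_6(36) = 6^2. Bump = 49. G_3 = 48.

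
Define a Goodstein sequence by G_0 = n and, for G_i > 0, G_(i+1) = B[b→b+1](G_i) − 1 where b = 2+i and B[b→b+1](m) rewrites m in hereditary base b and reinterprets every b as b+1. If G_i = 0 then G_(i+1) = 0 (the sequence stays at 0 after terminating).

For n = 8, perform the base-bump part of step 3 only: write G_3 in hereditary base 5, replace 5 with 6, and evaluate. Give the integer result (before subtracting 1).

93396

G_0=8  [base 2] 2^(2 + 1)  →[2↦3]→  3^(3 + 1) = 81  −1 ⇒ G_1=80
G_1=80  [base 3] 2·3^3 + 2·3^2 + 2·3 + 2  →[3↦4]→  2·4^4 + 2·4^2 + 2·4 + 2 = 554  −1 ⇒ G_2=553
G_2=553  [base 4] 2·4^4 + 2·4^2 + 2·4 + 1  →[4↦5]→  2·5^5 + 2·5^2 + 2·5 + 1 = 6311  −1 ⇒ G_3=6310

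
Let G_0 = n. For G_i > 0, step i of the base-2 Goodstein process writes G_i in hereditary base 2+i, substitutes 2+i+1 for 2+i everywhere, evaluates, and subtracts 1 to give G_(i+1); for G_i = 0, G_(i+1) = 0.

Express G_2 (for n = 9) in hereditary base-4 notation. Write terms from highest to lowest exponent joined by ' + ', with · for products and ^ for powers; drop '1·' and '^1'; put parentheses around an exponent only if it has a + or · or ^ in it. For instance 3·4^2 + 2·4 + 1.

step 0: 9 = 2^(2 + 1) + 1; sub 3 for 2: 3^(3 + 1) + 1; = 82; G_1 = 82−1 = 81
step 1: 81 = 3^(3 + 1); sub 4 for 3: 4^(4 + 1); = 1024; G_2 = 1024−1 = 1023
step 2: 1023 = 3·4^4 + 3·4^3 + 3·4^2 + 3·4 + 3; sub 5 for 4: 3·5^5 + 3·5^3 + 3·5^2 + 3·5 + 3; = 9843; G_3 = 9843−1 = 9842

3·4^4 + 3·4^3 + 3·4^2 + 3·4 + 3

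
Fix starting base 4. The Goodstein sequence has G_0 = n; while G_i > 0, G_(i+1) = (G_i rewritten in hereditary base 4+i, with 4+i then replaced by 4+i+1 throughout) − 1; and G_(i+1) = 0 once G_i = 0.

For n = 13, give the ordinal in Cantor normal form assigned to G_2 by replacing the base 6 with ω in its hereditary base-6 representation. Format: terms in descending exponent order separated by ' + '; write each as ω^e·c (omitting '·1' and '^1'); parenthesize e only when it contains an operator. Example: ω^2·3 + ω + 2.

base 4: 13 = 3·4 + 1; at 5: 3·5 + 1 = 16; next = 15
base 5: 15 = 3·5; at 6: 3·6 = 18; next = 17

ω·2 + 5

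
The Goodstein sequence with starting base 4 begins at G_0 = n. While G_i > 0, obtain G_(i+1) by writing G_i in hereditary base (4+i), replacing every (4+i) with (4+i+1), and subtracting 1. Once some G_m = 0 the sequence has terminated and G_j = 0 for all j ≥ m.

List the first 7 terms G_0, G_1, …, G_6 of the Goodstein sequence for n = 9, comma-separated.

9, 10, 11, 11, 11, 11, 11

G_0 = 9. HB_4(9) = 2·4 + 1. Bump = 11. G_1 = 10.
G_1 = 10. HB_5(10) = 2·5. Bump = 12. G_2 = 11.
G_2 = 11. HB_6(11) = 6 + 5. Bump = 12. G_3 = 11.
G_3 = 11. HB_7(11) = 7 + 4. Bump = 12. G_4 = 11.
G_4 = 11. HB_8(11) = 8 + 3. Bump = 12. G_5 = 11.
G_5 = 11. HB_9(11) = 9 + 2. Bump = 12. G_6 = 11.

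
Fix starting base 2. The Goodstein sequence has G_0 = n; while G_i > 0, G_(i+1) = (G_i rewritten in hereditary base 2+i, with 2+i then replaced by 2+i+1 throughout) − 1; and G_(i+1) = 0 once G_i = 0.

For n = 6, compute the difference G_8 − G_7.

223404

step 0: 6 = 2^2 + 2; sub 3 for 2: 3^3 + 3; = 30; G_1 = 30−1 = 29
step 1: 29 = 3^3 + 2; sub 4 for 3: 4^4 + 2; = 258; G_2 = 258−1 = 257
step 2: 257 = 4^4 + 1; sub 5 for 4: 5^5 + 1; = 3126; G_3 = 3126−1 = 3125
step 3: 3125 = 5^5; sub 6 for 5: 6^6; = 46656; G_4 = 46656−1 = 46655
step 4: 46655 = 5·6^5 + 5·6^4 + 5·6^3 + 5·6^2 + 5·6 + 5; sub 7 for 6: 5·7^5 + 5·7^4 + 5·7^3 + 5·7^2 + 5·7 + 5; = 98040; G_5 = 98040−1 = 98039
step 5: 98039 = 5·7^5 + 5·7^4 + 5·7^3 + 5·7^2 + 5·7 + 4; sub 8 for 7: 5·8^5 + 5·8^4 + 5·8^3 + 5·8^2 + 5·8 + 4; = 187244; G_6 = 187244−1 = 187243
step 6: 187243 = 5·8^5 + 5·8^4 + 5·8^3 + 5·8^2 + 5·8 + 3; sub 9 for 8: 5·9^5 + 5·9^4 + 5·9^3 + 5·9^2 + 5·9 + 3; = 332148; G_7 = 332148−1 = 332147
step 7: 332147 = 5·9^5 + 5·9^4 + 5·9^3 + 5·9^2 + 5·9 + 2; sub 10 for 9: 5·10^5 + 5·10^4 + 5·10^3 + 5·10^2 + 5·10 + 2; = 555552; G_8 = 555552−1 = 555551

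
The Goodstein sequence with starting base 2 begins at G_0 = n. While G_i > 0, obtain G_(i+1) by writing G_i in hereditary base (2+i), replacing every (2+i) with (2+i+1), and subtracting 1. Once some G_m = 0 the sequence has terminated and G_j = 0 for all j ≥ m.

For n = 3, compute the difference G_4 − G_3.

(0) 3|_2 = 2 + 1 ↦ 3 + 1|_3 = 4 ⇒ 3
(1) 3|_3 = 3 ↦ 4|_4 = 4 ⇒ 3
(2) 3|_4 = 3 ↦ 3|_5 = 3 ⇒ 2
(3) 2|_5 = 2 ↦ 2|_6 = 2 ⇒ 1

-1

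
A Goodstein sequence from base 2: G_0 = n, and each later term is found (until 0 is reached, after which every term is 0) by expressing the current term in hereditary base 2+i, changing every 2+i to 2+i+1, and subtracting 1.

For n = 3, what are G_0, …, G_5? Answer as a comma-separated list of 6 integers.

3, 3, 3, 2, 1, 0

3 —HB2→ 2 + 1 —bump→ 3 + 1 = 4 —(−1)→ 3
3 —HB3→ 3 —bump→ 4 = 4 —(−1)→ 3
3 —HB4→ 3 —bump→ 3 = 3 —(−1)→ 2
2 —HB5→ 2 —bump→ 2 = 2 —(−1)→ 1
1 —HB6→ 1 —bump→ 1 = 1 —(−1)→ 0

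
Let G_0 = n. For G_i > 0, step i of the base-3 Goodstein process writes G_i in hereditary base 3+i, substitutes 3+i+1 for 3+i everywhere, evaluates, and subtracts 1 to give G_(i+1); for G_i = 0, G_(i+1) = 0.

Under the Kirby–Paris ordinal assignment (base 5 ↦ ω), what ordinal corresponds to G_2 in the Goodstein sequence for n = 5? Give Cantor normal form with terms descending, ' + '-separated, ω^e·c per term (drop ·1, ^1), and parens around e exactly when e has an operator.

(0) 5|_3 = 3 + 2 ↦ 4 + 2|_4 = 6 ⇒ 5
(1) 5|_4 = 4 + 1 ↦ 5 + 1|_5 = 6 ⇒ 5
(2) 5|_5 = 5 ↦ 6|_6 = 6 ⇒ 5

ω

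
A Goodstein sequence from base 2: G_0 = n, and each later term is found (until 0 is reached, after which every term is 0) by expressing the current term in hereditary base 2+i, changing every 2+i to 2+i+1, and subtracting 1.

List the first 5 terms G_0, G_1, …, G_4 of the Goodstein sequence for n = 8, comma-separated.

base 2: 8 = 2^(2 + 1); at 3: 3^(3 + 1) = 81; next = 80
base 3: 80 = 2·3^3 + 2·3^2 + 2·3 + 2; at 4: 2·4^4 + 2·4^2 + 2·4 + 2 = 554; next = 553
base 4: 553 = 2·4^4 + 2·4^2 + 2·4 + 1; at 5: 2·5^5 + 2·5^2 + 2·5 + 1 = 6311; next = 6310
base 5: 6310 = 2·5^5 + 2·5^2 + 2·5; at 6: 2·6^6 + 2·6^2 + 2·6 = 93396; next = 93395

8, 80, 553, 6310, 93395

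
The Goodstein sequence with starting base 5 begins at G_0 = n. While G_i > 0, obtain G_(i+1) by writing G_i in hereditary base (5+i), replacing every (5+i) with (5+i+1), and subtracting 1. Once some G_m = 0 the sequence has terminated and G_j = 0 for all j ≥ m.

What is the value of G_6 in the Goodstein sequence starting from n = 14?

base 5: 14 = 2·5 + 4; at 6: 2·6 + 4 = 16; next = 15
base 6: 15 = 2·6 + 3; at 7: 2·7 + 3 = 17; next = 16
base 7: 16 = 2·7 + 2; at 8: 2·8 + 2 = 18; next = 17
base 8: 17 = 2·8 + 1; at 9: 2·9 + 1 = 19; next = 18
base 9: 18 = 2·9; at 10: 2·10 = 20; next = 19
base 10: 19 = 10 + 9; at 11: 11 + 9 = 20; next = 19
base 11: 19 = 11 + 8; at 12: 12 + 8 = 20; next = 19

19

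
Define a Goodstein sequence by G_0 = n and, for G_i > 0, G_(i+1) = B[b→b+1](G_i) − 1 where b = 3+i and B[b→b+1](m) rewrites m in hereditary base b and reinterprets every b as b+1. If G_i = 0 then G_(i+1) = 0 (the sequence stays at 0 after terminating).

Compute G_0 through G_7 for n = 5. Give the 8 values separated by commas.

5 —HB3→ 3 + 2 —bump→ 4 + 2 = 6 —(−1)→ 5
5 —HB4→ 4 + 1 —bump→ 5 + 1 = 6 —(−1)→ 5
5 —HB5→ 5 —bump→ 6 = 6 —(−1)→ 5
5 —HB6→ 5 —bump→ 5 = 5 —(−1)→ 4
4 —HB7→ 4 —bump→ 4 = 4 —(−1)→ 3
3 —HB8→ 3 —bump→ 3 = 3 —(−1)→ 2
2 —HB9→ 2 —bump→ 2 = 2 —(−1)→ 1

5, 5, 5, 5, 4, 3, 2, 1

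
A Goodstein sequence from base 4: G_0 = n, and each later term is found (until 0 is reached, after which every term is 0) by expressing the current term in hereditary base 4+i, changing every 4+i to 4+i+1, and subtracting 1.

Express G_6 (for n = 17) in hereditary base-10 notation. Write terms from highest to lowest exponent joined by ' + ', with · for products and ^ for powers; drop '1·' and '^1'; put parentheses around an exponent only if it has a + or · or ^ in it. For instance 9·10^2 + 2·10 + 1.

17 —HB4→ 4^2 + 1 —bump→ 5^2 + 1 = 26 —(−1)→ 25
25 —HB5→ 5^2 —bump→ 6^2 = 36 —(−1)→ 35
35 —HB6→ 5·6 + 5 —bump→ 5·7 + 5 = 40 —(−1)→ 39
39 —HB7→ 5·7 + 4 —bump→ 5·8 + 4 = 44 —(−1)→ 43
43 —HB8→ 5·8 + 3 —bump→ 5·9 + 3 = 48 —(−1)→ 47
47 —HB9→ 5·9 + 2 —bump→ 5·10 + 2 = 52 —(−1)→ 51
51 —HB10→ 5·10 + 1 —bump→ 5·11 + 1 = 56 —(−1)→ 55

5·10 + 1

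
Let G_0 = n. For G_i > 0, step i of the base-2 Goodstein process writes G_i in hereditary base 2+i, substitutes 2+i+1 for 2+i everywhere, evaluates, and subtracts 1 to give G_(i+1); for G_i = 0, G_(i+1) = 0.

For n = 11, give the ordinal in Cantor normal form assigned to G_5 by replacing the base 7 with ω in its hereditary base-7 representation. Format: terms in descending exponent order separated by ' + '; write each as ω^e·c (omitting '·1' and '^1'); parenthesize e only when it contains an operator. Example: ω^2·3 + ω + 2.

ω^(ω + 1)

(0) 11|_2 = 2^(2 + 1) + 2 + 1 ↦ 3^(3 + 1) + 3 + 1|_3 = 85 ⇒ 84
(1) 84|_3 = 3^(3 + 1) + 3 ↦ 4^(4 + 1) + 4|_4 = 1028 ⇒ 1027
(2) 1027|_4 = 4^(4 + 1) + 3 ↦ 5^(5 + 1) + 3|_5 = 15628 ⇒ 15627
(3) 15627|_5 = 5^(5 + 1) + 2 ↦ 6^(6 + 1) + 2|_6 = 279938 ⇒ 279937
(4) 279937|_6 = 6^(6 + 1) + 1 ↦ 7^(7 + 1) + 1|_7 = 5764802 ⇒ 5764801
(5) 5764801|_7 = 7^(7 + 1) ↦ 8^(8 + 1)|_8 = 134217728 ⇒ 134217727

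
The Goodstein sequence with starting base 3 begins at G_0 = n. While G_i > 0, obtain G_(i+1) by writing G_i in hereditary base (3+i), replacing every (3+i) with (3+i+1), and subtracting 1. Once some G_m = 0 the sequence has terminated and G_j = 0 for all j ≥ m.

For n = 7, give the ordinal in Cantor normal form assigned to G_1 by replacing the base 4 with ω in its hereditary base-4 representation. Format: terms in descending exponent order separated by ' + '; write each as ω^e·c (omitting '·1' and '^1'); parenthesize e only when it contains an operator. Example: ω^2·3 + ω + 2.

ω·2

G_0 = 7. HB_3(7) = 2·3 + 1. Bump = 9. G_1 = 8.
G_1 = 8. HB_4(8) = 2·4. Bump = 10. G_2 = 9.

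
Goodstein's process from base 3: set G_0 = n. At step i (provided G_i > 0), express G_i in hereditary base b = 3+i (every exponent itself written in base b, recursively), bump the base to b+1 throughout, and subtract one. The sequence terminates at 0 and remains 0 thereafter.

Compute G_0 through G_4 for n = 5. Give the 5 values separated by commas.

5, 5, 5, 5, 4

G_0 = 5. HB_3(5) = 3 + 2. Bump = 6. G_1 = 5.
G_1 = 5. HB_4(5) = 4 + 1. Bump = 6. G_2 = 5.
G_2 = 5. HB_5(5) = 5. Bump = 6. G_3 = 5.
G_3 = 5. HB_6(5) = 5. Bump = 5. G_4 = 4.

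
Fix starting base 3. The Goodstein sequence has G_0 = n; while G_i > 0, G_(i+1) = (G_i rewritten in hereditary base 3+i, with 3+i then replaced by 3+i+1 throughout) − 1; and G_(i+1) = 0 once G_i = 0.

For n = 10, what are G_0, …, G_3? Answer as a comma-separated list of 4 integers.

10, 16, 24, 27

(0) 10|_3 = 3^2 + 1 ↦ 4^2 + 1|_4 = 17 ⇒ 16
(1) 16|_4 = 4^2 ↦ 5^2|_5 = 25 ⇒ 24
(2) 24|_5 = 4·5 + 4 ↦ 4·6 + 4|_6 = 28 ⇒ 27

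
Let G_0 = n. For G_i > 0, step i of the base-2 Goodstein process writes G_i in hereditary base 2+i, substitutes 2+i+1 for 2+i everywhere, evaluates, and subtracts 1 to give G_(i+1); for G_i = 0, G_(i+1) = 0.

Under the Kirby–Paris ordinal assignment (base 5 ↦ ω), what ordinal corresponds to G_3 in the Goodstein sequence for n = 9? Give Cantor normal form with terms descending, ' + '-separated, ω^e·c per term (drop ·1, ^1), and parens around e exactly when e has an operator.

G_0=9  [base 2] 2^(2 + 1) + 1  →[2↦3]→  3^(3 + 1) + 1 = 82  −1 ⇒ G_1=81
G_1=81  [base 3] 3^(3 + 1)  →[3↦4]→  4^(4 + 1) = 1024  −1 ⇒ G_2=1023
G_2=1023  [base 4] 3·4^4 + 3·4^3 + 3·4^2 + 3·4 + 3  →[4↦5]→  3·5^5 + 3·5^3 + 3·5^2 + 3·5 + 3 = 9843  −1 ⇒ G_3=9842
G_3=9842  [base 5] 3·5^5 + 3·5^3 + 3·5^2 + 3·5 + 2  →[5↦6]→  3·6^6 + 3·6^3 + 3·6^2 + 3·6 + 2 = 140744  −1 ⇒ G_4=140743

ω^ω·3 + ω^3·3 + ω^2·3 + ω·3 + 2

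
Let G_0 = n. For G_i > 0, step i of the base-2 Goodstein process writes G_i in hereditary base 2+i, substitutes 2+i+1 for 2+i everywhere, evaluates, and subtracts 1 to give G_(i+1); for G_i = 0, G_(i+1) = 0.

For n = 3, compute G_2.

3

G_0=3  [base 2] 2 + 1  →[2↦3]→  3 + 1 = 4  −1 ⇒ G_1=3
G_1=3  [base 3] 3  →[3↦4]→  4 = 4  −1 ⇒ G_2=3
G_2=3  [base 4] 3  →[4↦5]→  3 = 3  −1 ⇒ G_3=2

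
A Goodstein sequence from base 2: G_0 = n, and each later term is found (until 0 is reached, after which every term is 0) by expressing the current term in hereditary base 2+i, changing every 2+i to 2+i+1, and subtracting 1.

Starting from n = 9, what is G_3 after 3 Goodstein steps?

step 0: 9 = 2^(2 + 1) + 1; sub 3 for 2: 3^(3 + 1) + 1; = 82; G_1 = 82−1 = 81
step 1: 81 = 3^(3 + 1); sub 4 for 3: 4^(4 + 1); = 1024; G_2 = 1024−1 = 1023
step 2: 1023 = 3·4^4 + 3·4^3 + 3·4^2 + 3·4 + 3; sub 5 for 4: 3·5^5 + 3·5^3 + 3·5^2 + 3·5 + 3; = 9843; G_3 = 9843−1 = 9842
step 3: 9842 = 3·5^5 + 3·5^3 + 3·5^2 + 3·5 + 2; sub 6 for 5: 3·6^6 + 3·6^3 + 3·6^2 + 3·6 + 2; = 140744; G_4 = 140744−1 = 140743

9842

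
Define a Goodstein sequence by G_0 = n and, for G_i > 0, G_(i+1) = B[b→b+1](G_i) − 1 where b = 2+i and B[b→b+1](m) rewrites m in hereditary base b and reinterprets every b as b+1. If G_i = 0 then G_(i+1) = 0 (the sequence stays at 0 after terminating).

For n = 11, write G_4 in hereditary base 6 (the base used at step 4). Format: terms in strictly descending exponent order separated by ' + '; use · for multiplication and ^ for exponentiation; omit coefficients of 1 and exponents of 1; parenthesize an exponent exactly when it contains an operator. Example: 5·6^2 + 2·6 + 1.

6^(6 + 1) + 1

base 2: 11 = 2^(2 + 1) + 2 + 1; at 3: 3^(3 + 1) + 3 + 1 = 85; next = 84
base 3: 84 = 3^(3 + 1) + 3; at 4: 4^(4 + 1) + 4 = 1028; next = 1027
base 4: 1027 = 4^(4 + 1) + 3; at 5: 5^(5 + 1) + 3 = 15628; next = 15627
base 5: 15627 = 5^(5 + 1) + 2; at 6: 6^(6 + 1) + 2 = 279938; next = 279937
base 6: 279937 = 6^(6 + 1) + 1; at 7: 7^(7 + 1) + 1 = 5764802; next = 5764801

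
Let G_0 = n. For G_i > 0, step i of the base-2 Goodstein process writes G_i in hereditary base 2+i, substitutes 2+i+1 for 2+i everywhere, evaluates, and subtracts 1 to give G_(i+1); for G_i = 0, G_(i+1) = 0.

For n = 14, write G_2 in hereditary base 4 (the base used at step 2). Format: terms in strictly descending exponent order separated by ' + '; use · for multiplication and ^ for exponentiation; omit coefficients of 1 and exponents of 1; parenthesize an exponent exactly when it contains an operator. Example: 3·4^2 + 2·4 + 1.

4^(4 + 1) + 4^4 + 1

step 0: 14 = 2^(2 + 1) + 2^2 + 2; sub 3 for 2: 3^(3 + 1) + 3^3 + 3; = 111; G_1 = 111−1 = 110
step 1: 110 = 3^(3 + 1) + 3^3 + 2; sub 4 for 3: 4^(4 + 1) + 4^4 + 2; = 1282; G_2 = 1282−1 = 1281
step 2: 1281 = 4^(4 + 1) + 4^4 + 1; sub 5 for 4: 5^(5 + 1) + 5^5 + 1; = 18751; G_3 = 18751−1 = 18750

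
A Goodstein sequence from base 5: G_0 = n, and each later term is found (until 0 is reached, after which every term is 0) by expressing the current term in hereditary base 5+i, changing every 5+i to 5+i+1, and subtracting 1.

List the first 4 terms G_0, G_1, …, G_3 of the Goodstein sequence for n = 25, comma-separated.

25, 35, 39, 43

G_0=25  [base 5] 5^2  →[5↦6]→  6^2 = 36  −1 ⇒ G_1=35
G_1=35  [base 6] 5·6 + 5  →[6↦7]→  5·7 + 5 = 40  −1 ⇒ G_2=39
G_2=39  [base 7] 5·7 + 4  →[7↦8]→  5·8 + 4 = 44  −1 ⇒ G_3=43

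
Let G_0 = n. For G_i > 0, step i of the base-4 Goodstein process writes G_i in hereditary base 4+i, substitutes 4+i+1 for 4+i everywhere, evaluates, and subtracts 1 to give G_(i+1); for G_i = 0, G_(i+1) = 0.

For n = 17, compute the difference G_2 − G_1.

(0) 17|_4 = 4^2 + 1 ↦ 5^2 + 1|_5 = 26 ⇒ 25
(1) 25|_5 = 5^2 ↦ 6^2|_6 = 36 ⇒ 35

10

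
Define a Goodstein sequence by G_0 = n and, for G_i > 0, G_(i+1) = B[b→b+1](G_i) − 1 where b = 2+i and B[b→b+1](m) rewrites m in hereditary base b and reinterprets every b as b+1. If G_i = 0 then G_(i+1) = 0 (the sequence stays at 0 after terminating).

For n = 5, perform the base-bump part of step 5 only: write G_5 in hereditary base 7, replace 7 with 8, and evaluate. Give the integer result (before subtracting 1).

step 0: 5 = 2^2 + 1; sub 3 for 2: 3^3 + 1; = 28; G_1 = 28−1 = 27
step 1: 27 = 3^3; sub 4 for 3: 4^4; = 256; G_2 = 256−1 = 255
step 2: 255 = 3·4^3 + 3·4^2 + 3·4 + 3; sub 5 for 4: 3·5^3 + 3·5^2 + 3·5 + 3; = 468; G_3 = 468−1 = 467
step 3: 467 = 3·5^3 + 3·5^2 + 3·5 + 2; sub 6 for 5: 3·6^3 + 3·6^2 + 3·6 + 2; = 776; G_4 = 776−1 = 775
step 4: 775 = 3·6^3 + 3·6^2 + 3·6 + 1; sub 7 for 6: 3·7^3 + 3·7^2 + 3·7 + 1; = 1198; G_5 = 1198−1 = 1197
step 5: 1197 = 3·7^3 + 3·7^2 + 3·7; sub 8 for 7: 3·8^3 + 3·8^2 + 3·8; = 1752; G_6 = 1752−1 = 1751

1752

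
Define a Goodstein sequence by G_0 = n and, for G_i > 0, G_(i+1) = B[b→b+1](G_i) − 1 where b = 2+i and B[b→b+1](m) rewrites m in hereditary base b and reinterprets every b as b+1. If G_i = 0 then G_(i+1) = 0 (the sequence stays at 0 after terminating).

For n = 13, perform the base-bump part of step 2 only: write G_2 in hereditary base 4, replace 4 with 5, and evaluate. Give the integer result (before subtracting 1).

16093

base 2: 13 = 2^(2 + 1) + 2^2 + 1; at 3: 3^(3 + 1) + 3^3 + 1 = 109; next = 108
base 3: 108 = 3^(3 + 1) + 3^3; at 4: 4^(4 + 1) + 4^4 = 1280; next = 1279
base 4: 1279 = 4^(4 + 1) + 3·4^3 + 3·4^2 + 3·4 + 3; at 5: 5^(5 + 1) + 3·5^3 + 3·5^2 + 3·5 + 3 = 16093; next = 16092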